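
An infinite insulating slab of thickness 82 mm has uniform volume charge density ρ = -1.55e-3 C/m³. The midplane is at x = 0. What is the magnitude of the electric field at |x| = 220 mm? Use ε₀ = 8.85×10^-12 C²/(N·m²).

The point |x| = 220 mm lies outside the slab (half-thickness 0.041 m). A symmetric pillbox spanning the full slab encloses Q_enc = ρ·d·A.
Flux = 2EA ⇒ E = |ρ|d/(2ε₀), independent of distance outside.
E = (1.55×10^-3)(0.082)/(2·8.85×10^-12) = 7.18e6 N/C.

E = 7.18e6 N/C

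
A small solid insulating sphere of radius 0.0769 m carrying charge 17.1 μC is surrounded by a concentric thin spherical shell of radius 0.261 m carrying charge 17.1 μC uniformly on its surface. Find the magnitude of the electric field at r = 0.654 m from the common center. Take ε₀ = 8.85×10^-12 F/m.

E ≈ 7.19×10^5 V/m

Use a concentric Gaussian sphere at r = 0.654 m (r > 0.261 m, enclosing both).
Q_enc = (17.1 μC) + (17.1 μC) = 3.42×10^-5 C.
By Gauss's law, ∮E·dA = E·4πr² = Q_enc/ε₀.
E = |Q_enc|/(4πε₀r²) = (3.42×10^-5)/(4π·8.85×10^-12·(0.654)²) = 7.19×10^5 N/C.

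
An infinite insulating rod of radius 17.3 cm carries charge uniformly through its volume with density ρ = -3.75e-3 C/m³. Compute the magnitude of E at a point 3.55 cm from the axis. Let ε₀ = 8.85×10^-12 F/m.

E = 7.52×10^6 V/m

Choose a coaxial cylinder of radius r = 3.55 cm (arbitrary length L) as the Gaussian surface (r < R).
Enclosed charge per unit length: λ_enc = ρ·πr² = (-3.75e-3)π(0.0355)² = -1.485×10^-5 C/m.
By Gauss's law (flux through the curved wall only), E·2πrL = λ_enc L/ε₀.
E = |λ_enc|/(2πε₀r) = (1.485×10^-5)/(2π·8.85×10^-12·0.0355) = 7.52×10^6 N/C.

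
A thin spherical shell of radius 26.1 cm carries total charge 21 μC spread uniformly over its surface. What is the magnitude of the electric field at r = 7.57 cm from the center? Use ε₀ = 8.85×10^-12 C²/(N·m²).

E = 0

By spherical symmetry E is radial; choose a Gaussian sphere of radius r = 7.57 cm (inside the shell, r < 26.1 cm).
No charge lies within this surface, so Q_enc = 0 and Gauss's law gives E·4πr² = 0 ⇒ E = 0.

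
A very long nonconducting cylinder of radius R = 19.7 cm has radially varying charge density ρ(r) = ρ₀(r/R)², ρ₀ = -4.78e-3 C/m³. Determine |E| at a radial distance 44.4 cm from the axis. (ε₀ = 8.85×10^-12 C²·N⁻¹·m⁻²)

E ≈ 1.18×10^7 N/C

Choose a coaxial cylinder of radius r = 44.4 cm (arbitrary length L) as the Gaussian surface (r > R, full charge per length enclosed).
λ_enc = 2π ∫₀^R ρ₀(r'/R)^2 r' dr' = 2πρ₀R²/4 = -2.914e-4 C/m.
By Gauss's law (flux through the curved wall only), E·2πrL = λ_enc L/ε₀.
E = |λ_enc|/(2πε₀r) = (2.914e-4)/(2π·8.85×10^-12·0.444) = 1.18e7 N/C.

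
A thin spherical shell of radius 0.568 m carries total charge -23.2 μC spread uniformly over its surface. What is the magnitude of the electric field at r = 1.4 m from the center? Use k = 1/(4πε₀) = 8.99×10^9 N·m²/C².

Use a concentric Gaussian sphere at r = 1.4 m (r > 0.568 m).
The entire shell is enclosed: Q_enc = -2.32×10^-5 C.
Since E is radial and uniform over the Gaussian sphere, Φ = E·4πr² = Q_enc/ε₀.
E = k|Q_enc|/r² = (8.99×10^9)(2.32×10^-5)/(1.4)² = 1.06e5 N/C.

|E| ≈ 1.06e5 N/C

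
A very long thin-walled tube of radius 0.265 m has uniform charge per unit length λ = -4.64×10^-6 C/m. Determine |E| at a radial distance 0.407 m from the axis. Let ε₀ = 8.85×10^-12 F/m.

Choose a coaxial cylinder of radius r = 0.407 m (arbitrary length L) as the Gaussian surface (r > 0.265 m).
The full line charge is enclosed: λ_enc = -4.64e-6 C/m.
Since E is radial and uniform over the curved surface, Φ = E·2πrL = Q_enc/ε₀ = λ_enc L/ε₀.
E = |λ_enc|/(2πε₀r) = (4.64×10^-6)/(2π·8.85×10^-12·0.407) = 2.05×10^5 N/C.

|E| ≈ 2.05e5 V/m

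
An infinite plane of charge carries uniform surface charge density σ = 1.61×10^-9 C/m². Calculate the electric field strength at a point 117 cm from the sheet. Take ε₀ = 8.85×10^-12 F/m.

The symmetry is planar: E is normal to the sheet and the same magnitude on both sides. Take a pillbox straddling the sheet with end-cap area A.
Flux Φ = 2EA and Q_enc = σA, so 2EA = σA/ε₀ ⇒ E = |σ|/(2ε₀), independent of distance.
E = |σ|/(2ε₀) = (1.61×10^-9)/(2·8.85×10^-12) = 91 N/C.

91 N/C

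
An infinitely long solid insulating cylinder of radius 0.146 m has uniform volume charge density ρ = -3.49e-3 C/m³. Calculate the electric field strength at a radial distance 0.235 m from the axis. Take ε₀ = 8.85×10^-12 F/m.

E ≈ 1.79×10^7 N/C

Coaxial Gaussian cylinder, radius r = 0.235 m, length L (r > 0.146 m, full cross-section enclosed).
λ_enc = ρ·πR² = (-3.49e-3)π(0.146)² = -2.337×10^-4 C/m.
Applying ∮E·dA = Q_enc/ε₀ with the end caps contributing no flux:
E = |λ_enc|/(2πε₀r) = (2.337×10^-4)/(2π·8.85×10^-12·0.235) = 1.79×10^7 N/C.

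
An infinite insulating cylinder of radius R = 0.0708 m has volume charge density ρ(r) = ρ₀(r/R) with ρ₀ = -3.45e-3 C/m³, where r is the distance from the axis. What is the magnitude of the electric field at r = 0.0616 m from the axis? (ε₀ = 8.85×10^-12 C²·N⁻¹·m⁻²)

By cylindrical symmetry E is radial; use a coaxial Gaussian cylinder of radius 0.0616 m and length L (r < R).
Integrating ρ over the cross-section to radius r: λ_enc = (2πρ₀/R) ∫₀^r r'^2 dr' = 2πρ₀ r^3/(3·R) = -2.386×10^-5 C/m.
Gauss's law: E·2πrL = λ_enc L/ε₀.
E = |λ_enc|/(2πε₀r) = (2.386e-5)/(2π·8.85×10^-12·0.0616) = 6.96e6 N/C.

E ≈ 6.96e6 V/m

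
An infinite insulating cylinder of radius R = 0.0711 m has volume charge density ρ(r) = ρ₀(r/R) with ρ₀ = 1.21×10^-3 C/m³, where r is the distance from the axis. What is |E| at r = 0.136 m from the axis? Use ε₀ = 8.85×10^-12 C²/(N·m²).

Take a coaxial cylindrical Gaussian surface of radius r = 0.136 m and length L (r > R, full charge per length enclosed).
λ_enc = 2π ∫₀^R ρ₀(r'/R)^1 r' dr' = 2πρ₀R²/3 = 1.281e-5 C/m.
By Gauss's law (flux through the curved wall only), E·2πrL = λ_enc L/ε₀.
E = |λ_enc|/(2πε₀r) = (1.281×10^-5)/(2π·8.85×10^-12·0.136) = 1.69e6 N/C.

1.69×10^6 N/C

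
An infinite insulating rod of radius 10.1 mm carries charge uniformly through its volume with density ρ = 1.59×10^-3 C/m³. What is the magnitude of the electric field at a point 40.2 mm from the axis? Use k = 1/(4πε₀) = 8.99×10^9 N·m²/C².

E = 2.28×10^5 N/C

By cylindrical symmetry E is radial; use a coaxial Gaussian cylinder of radius 40.2 mm and length L (r > 10.1 mm, full cross-section enclosed).
λ_enc = ρ·πR² = (1.59e-3)π(0.0101)² = 5.096×10^-7 C/m.
Applying ∮E·dA = Q_enc/ε₀ with the end caps contributing no flux:
E = 2k|λ_enc|/r = 2(8.99×10^9)(5.096e-7)/(0.0402) = 2.28e5 N/C.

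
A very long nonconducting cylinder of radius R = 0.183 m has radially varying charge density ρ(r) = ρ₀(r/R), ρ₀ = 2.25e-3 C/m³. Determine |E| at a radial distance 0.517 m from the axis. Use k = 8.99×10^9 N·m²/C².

By cylindrical symmetry E is radial; use a coaxial Gaussian cylinder of radius 0.517 m and length L (r > R, full charge per length enclosed).
λ_enc = 2π ∫₀^R ρ₀(r'/R)^1 r' dr' = 2πρ₀R²/3 = 1.578×10^-4 C/m.
By Gauss's law (flux through the curved wall only), E·2πrL = λ_enc L/ε₀.
E = 2k|λ_enc|/r = 2(8.99×10^9)(1.578e-4)/(0.517) = 5.49×10^6 N/C.

5.49×10^6 N/C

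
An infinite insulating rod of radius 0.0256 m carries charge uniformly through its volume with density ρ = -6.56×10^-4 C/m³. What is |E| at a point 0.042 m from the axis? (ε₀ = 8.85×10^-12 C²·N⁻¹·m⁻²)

By cylindrical symmetry E is radial; use a coaxial Gaussian cylinder of radius 0.042 m and length L (r > 0.0256 m, full cross-section enclosed).
λ_enc = ρ·πR² = (-6.56×10^-4)π(0.0256)² = -1.351×10^-6 C/m.
Applying ∮E·dA = Q_enc/ε₀ with the end caps contributing no flux:
E = |λ_enc|/(2πε₀r) = (1.351e-6)/(2π·8.85×10^-12·0.042) = 5.78×10^5 N/C.

|E| ≈ 5.78e5 V/m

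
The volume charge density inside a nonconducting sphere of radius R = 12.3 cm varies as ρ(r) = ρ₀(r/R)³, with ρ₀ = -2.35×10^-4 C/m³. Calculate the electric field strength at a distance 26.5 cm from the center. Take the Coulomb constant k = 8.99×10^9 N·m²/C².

Take a concentric spherical Gaussian surface of radius r = 26.5 cm (r > R, all charge enclosed).
Q_enc = 4π ∫₀^R ρ₀(r'/R)^3 r'² dr' = 4πρ₀R³/6 = -9.159×10^-7 C.
By Gauss's law, ∮E·dA = E·4πr² = Q_enc/ε₀.
E = k|Q_enc|/r² = (8.99×10^9)(9.159×10^-7)/(0.265)² = 1.17×10^5 N/C.

1.17e5 V/m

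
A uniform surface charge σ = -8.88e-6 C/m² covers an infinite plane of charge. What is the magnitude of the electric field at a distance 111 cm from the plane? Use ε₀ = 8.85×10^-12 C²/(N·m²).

|E| = 5.02×10^5 N/C

The symmetry is planar: E is normal to the sheet and the same magnitude on both sides. Take a pillbox straddling the sheet with end-cap area A.
Only the two end caps contribute flux: Φ = 2EA. With Q_enc = σA, Gauss's law gives E = |σ|/(2ε₀).
E = |σ|/(2ε₀) = (8.88e-6)/(2·8.85×10^-12) = 5.02×10^5 N/C.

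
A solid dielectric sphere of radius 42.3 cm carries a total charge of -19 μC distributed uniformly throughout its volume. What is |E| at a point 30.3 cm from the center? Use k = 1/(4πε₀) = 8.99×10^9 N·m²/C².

By spherical symmetry E is radial; choose a Gaussian sphere of radius r = 30.3 cm (r < R).
Only the charge within r is enclosed: Q_enc = Q·(r/R)³ = (-19 μC)·(30.3 cm/42.3 cm)³ = -6.983×10^-6 C.
Since E is radial and uniform over the Gaussian sphere, Φ = E·4πr² = Q_enc/ε₀.
E = k|Q_enc|/r² = (8.99×10^9)(6.983×10^-6)/(0.303)² = 6.84×10^5 N/C.

E ≈ 6.84×10^5 N/C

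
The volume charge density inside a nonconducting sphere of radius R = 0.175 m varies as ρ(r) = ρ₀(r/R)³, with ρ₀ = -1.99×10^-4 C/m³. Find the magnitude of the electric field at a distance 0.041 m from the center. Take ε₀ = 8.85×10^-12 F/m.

|E| = 1.98e3 N/C

By spherical symmetry E is radial; choose a Gaussian sphere of radius r = 0.041 m (r < R).
Q_enc = ∫₀^r ρ(r')·4πr'² dr' = (4πρ₀/R³) ∫₀^r r'^5 dr' = 4πρ₀ r^6/(6·R³) = -3.694×10^-10 C.
Gauss's law: E·4πr² = Q_enc/ε₀.
E = |Q_enc|/(4πε₀r²) = (3.694×10^-10)/(4π·8.85×10^-12·(0.041)²) = 1.98e3 N/C.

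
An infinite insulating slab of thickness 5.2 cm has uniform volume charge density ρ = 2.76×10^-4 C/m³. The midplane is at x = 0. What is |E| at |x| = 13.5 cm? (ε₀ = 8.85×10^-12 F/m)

|E| = 8.11×10^5 V/m

The point |x| = 13.5 cm lies outside the slab (half-thickness 0.026 m). A symmetric pillbox spanning the full slab encloses Q_enc = ρ·d·A.
Flux = 2EA ⇒ E = |ρ|d/(2ε₀), independent of distance outside.
E = (2.76×10^-4)(0.052)/(2·8.85×10^-12) = 8.11×10^5 N/C.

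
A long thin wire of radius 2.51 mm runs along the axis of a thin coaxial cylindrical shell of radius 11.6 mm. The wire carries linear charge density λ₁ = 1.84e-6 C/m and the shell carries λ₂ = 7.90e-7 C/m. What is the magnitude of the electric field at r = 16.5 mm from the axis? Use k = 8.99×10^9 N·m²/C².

By cylindrical symmetry E is radial; use a coaxial Gaussian cylinder of radius 16.5 mm and length L (r > 11.6 mm, enclosing both).
λ_enc = λ₁ + λ₂ = (1.84e-6) + (7.90×10^-7) = 2.63×10^-6 C/m.
By Gauss's law (flux through the curved wall only), E·2πrL = λ_enc L/ε₀.
E = 2k|λ_enc|/r = 2(8.99×10^9)(2.63e-6)/(0.0165) = 2.87×10^6 N/C.

2.87×10^6 V/m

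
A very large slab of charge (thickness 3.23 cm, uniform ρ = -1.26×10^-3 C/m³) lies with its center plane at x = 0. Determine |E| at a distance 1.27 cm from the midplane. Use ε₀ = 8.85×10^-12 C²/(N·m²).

1.81×10^6 N/C

By symmetry E is perpendicular to the slab. A Gaussian pillbox from −1.27 cm to +1.27 cm (face area A) lies entirely within the slab.
Q_enc = ρ·(2x)·A and flux = 2EA, so 2EA = 2ρxA/ε₀ ⇒ E = |ρ|x/ε₀.
E = (1.26×10^-3)(0.0127)/(8.85×10^-12) = 1.81×10^6 N/C.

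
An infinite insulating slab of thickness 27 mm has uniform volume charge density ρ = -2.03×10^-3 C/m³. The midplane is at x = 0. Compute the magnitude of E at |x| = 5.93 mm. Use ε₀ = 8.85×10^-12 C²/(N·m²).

By symmetry E is perpendicular to the slab. A Gaussian pillbox from −5.93 mm to +5.93 mm (face area A) lies entirely within the slab.
Q_enc = ρ·(2x)·A and flux = 2EA, so 2EA = 2ρxA/ε₀ ⇒ E = |ρ|x/ε₀.
E = (2.03×10^-3)(0.00593)/(8.85×10^-12) = 1.36e6 N/C.

E = 1.36e6 V/m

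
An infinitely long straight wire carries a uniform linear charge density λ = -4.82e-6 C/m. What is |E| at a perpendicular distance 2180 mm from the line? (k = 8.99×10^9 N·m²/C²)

Choose a coaxial cylinder of radius r = 2180 mm (arbitrary length L) as the Gaussian surface.
Q_enc = λL, so λ_enc = -4.82e-6 C/m.
Applying ∮E·dA = Q_enc/ε₀ with the end caps contributing no flux:
E = 2k|λ_enc|/r = 2(8.99×10^9)(4.82×10^-6)/(2.18) = 3.98e4 N/C.

|E| = 3.98e4 N/C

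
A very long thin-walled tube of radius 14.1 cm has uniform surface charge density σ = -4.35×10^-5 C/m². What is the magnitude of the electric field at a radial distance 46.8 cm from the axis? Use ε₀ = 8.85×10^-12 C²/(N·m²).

Take a coaxial cylindrical Gaussian surface of radius r = 46.8 cm and length L (r > 14.1 cm).
The whole shell is enclosed: λ_enc = σ·2πR = (-4.35×10^-5)·2π·(0.141) = -3.854e-5 C/m.
Applying ∮E·dA = Q_enc/ε₀ with the end caps contributing no flux:
E = |λ_enc|/(2πε₀r) = (3.854×10^-5)/(2π·8.85×10^-12·0.468) = 1.48e6 N/C.

E = 1.48×10^6 V/m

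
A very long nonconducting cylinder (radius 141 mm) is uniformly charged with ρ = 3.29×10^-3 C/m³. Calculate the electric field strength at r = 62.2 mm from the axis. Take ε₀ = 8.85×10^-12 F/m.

E = 1.16×10^7 V/m

Take a coaxial cylindrical Gaussian surface of radius r = 62.2 mm and length L (r < R).
Enclosed charge per unit length: λ_enc = ρ·πr² = (3.29e-3)π(0.0622)² = 3.999×10^-5 C/m.
Since E is radial and uniform over the curved surface, Φ = E·2πrL = Q_enc/ε₀ = λ_enc L/ε₀.
E = |λ_enc|/(2πε₀r) = (3.999×10^-5)/(2π·8.85×10^-12·0.0622) = 1.16×10^7 N/C.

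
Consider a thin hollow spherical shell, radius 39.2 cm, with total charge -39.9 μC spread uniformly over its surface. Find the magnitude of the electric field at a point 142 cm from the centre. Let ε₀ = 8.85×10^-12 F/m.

E = 1.78×10^5 N/C

By spherical symmetry E is radial; choose a Gaussian sphere of radius r = 142 cm (r > 39.2 cm).
The entire shell is enclosed: Q_enc = -3.99×10^-5 C.
Since E is radial and uniform over the Gaussian sphere, Φ = E·4πr² = Q_enc/ε₀.
E = |Q_enc|/(4πε₀r²) = (3.99×10^-5)/(4π·8.85×10^-12·(1.42)²) = 1.78×10^5 N/C.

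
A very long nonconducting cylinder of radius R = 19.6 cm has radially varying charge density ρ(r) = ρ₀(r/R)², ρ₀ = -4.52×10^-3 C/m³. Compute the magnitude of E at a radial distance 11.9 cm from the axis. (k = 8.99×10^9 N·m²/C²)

Coaxial Gaussian cylinder, radius r = 11.9 cm, length L (r < R).
Integrating ρ over the cross-section to radius r: λ_enc = (2πρ₀/R²) ∫₀^r r'^3 dr' = 2πρ₀ r^4/(4·R²) = -3.706×10^-5 C/m.
By Gauss's law (flux through the curved wall only), E·2πrL = λ_enc L/ε₀.
E = 2k|λ_enc|/r = 2(8.99×10^9)(3.706×10^-5)/(0.119) = 5.60×10^6 N/C.

|E| ≈ 5.60e6 V/m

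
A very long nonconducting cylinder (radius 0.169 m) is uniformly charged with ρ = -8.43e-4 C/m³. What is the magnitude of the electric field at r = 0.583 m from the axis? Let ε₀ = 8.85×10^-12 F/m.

E = 2.33e6 V/m

Choose a coaxial cylinder of radius r = 0.583 m (arbitrary length L) as the Gaussian surface (r > 0.169 m, full cross-section enclosed).
λ_enc = ρ·πR² = (-8.43×10^-4)π(0.169)² = -7.564×10^-5 C/m.
Since E is radial and uniform over the curved surface, Φ = E·2πrL = Q_enc/ε₀ = λ_enc L/ε₀.
E = |λ_enc|/(2πε₀r) = (7.564×10^-5)/(2π·8.85×10^-12·0.583) = 2.33e6 N/C.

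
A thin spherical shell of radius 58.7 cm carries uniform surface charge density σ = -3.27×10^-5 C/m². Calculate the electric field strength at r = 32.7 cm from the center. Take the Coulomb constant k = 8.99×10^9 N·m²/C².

By spherical symmetry E is radial; choose a Gaussian sphere of radius r = 32.7 cm (inside the shell, r < 58.7 cm).
No charge lies within this surface, so Q_enc = 0 and Gauss's law gives E·4πr² = 0 ⇒ E = 0.

E = 0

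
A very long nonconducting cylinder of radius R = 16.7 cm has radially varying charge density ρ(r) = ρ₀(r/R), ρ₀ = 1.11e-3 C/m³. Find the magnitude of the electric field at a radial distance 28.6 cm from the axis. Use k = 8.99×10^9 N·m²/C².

E ≈ 4.08e6 N/C

Take a coaxial cylindrical Gaussian surface of radius r = 28.6 cm and length L (r > R, full charge per length enclosed).
λ_enc = 2π ∫₀^R ρ₀(r'/R)^1 r' dr' = 2πρ₀R²/3 = 6.484×10^-5 C/m.
Applying ∮E·dA = Q_enc/ε₀ with the end caps contributing no flux:
E = 2k|λ_enc|/r = 2(8.99×10^9)(6.484e-5)/(0.286) = 4.08×10^6 N/C.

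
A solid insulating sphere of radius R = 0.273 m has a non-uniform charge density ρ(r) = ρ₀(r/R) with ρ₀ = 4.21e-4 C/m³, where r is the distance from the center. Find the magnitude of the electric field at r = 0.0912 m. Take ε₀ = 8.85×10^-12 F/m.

By spherical symmetry E is radial; choose a Gaussian sphere of radius r = 0.0912 m (r < R).
Q_enc = ∫₀^r ρ(r')·4πr'² dr' = (4πρ₀/R) ∫₀^r r'^3 dr' = 4πρ₀ r^4/(4·R) = 3.352e-7 C.
Applying ∮E·dA = Q_enc/ε₀ with Φ = E(4πr²):
E = |Q_enc|/(4πε₀r²) = (3.352×10^-7)/(4π·8.85×10^-12·(0.0912)²) = 3.62e5 N/C.

3.62e5 N/C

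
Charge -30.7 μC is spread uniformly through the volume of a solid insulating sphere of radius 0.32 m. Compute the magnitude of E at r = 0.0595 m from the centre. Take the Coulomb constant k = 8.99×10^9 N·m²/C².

Symmetry ⇒ E = E(r) r̂. Gaussian sphere of radius r = 0.0595 m (r < R).
For a uniform sphere the enclosed fraction is (r/R)³, so Q_enc = (-30.7 μC)(0.0595/0.32)³ = -1.974×10^-7 C.
By Gauss's law, ∮E·dA = E·4πr² = Q_enc/ε₀.
E = k|Q_enc|/r² = (8.99×10^9)(1.974×10^-7)/(0.0595)² = 5.01×10^5 N/C.

E = 5.01e5 N/C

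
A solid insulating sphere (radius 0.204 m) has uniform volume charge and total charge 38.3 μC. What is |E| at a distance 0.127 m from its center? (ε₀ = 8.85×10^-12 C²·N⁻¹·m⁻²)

Symmetry ⇒ E = E(r) r̂. Gaussian sphere of radius r = 0.127 m (r < R).
Only the charge within r is enclosed: Q_enc = Q·(r/R)³ = (38.3 μC)·(0.127 m/0.204 m)³ = 9.241×10^-6 C.
Since E is radial and uniform over the Gaussian sphere, Φ = E·4πr² = Q_enc/ε₀.
E = |Q_enc|/(4πε₀r²) = (9.241×10^-6)/(4π·8.85×10^-12·(0.127)²) = 5.15×10^6 N/C.

5.15e6 N/C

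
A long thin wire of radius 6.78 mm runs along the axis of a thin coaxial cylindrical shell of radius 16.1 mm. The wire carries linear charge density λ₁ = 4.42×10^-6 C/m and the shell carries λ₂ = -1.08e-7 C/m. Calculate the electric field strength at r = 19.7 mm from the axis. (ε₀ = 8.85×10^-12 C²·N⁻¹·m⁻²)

3.94e6 N/C

Take a coaxial cylindrical Gaussian surface of radius r = 19.7 mm and length L (r > 16.1 mm, enclosing both).
λ_enc = λ₁ + λ₂ = (4.42×10^-6) + (-1.08×10^-7) = 4.312×10^-6 C/m.
Gauss's law: E·2πrL = λ_enc L/ε₀.
E = |λ_enc|/(2πε₀r) = (4.312×10^-6)/(2π·8.85×10^-12·0.0197) = 3.94×10^6 N/C.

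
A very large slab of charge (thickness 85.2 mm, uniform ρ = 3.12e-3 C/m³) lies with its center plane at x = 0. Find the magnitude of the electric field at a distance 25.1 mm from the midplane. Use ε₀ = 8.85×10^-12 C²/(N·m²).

By symmetry E is perpendicular to the slab. A Gaussian pillbox from −25.1 mm to +25.1 mm (face area A) lies entirely within the slab.
Q_enc = ρ·(2x)·A and flux = 2EA, so 2EA = 2ρxA/ε₀ ⇒ E = |ρ|x/ε₀.
E = (3.12e-3)(0.0251)/(8.85×10^-12) = 8.85e6 N/C.

E = 8.85×10^6 N/C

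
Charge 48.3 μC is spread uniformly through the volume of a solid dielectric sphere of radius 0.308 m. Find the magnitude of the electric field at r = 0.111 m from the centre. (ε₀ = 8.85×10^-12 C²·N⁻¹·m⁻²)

Take a concentric spherical Gaussian surface of radius r = 0.111 m (r < R).
For a uniform sphere the enclosed fraction is (r/R)³, so Q_enc = (48.3 μC)(0.111/0.308)³ = 2.261×10^-6 C.
By Gauss's law, ∮E·dA = E·4πr² = Q_enc/ε₀.
E = |Q_enc|/(4πε₀r²) = (2.261×10^-6)/(4π·8.85×10^-12·(0.111)²) = 1.65×10^6 N/C.

1.65e6 N/C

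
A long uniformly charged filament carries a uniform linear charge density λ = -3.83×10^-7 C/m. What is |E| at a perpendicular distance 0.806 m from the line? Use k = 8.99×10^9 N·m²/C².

|E| = 8.54×10^3 N/C

Coaxial Gaussian cylinder, radius r = 0.806 m, length L.
Q_enc = λL, so λ_enc = -3.83e-7 C/m.
Since E is radial and uniform over the curved surface, Φ = E·2πrL = Q_enc/ε₀ = λ_enc L/ε₀.
E = 2k|λ_enc|/r = 2(8.99×10^9)(3.83×10^-7)/(0.806) = 8.54×10^3 N/C.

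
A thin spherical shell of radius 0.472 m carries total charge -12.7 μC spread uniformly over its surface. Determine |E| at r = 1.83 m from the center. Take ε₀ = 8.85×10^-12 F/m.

By spherical symmetry E is radial; choose a Gaussian sphere of radius r = 1.83 m (r > 0.472 m).
The entire shell is enclosed: Q_enc = -1.27e-5 C.
By Gauss's law, ∮E·dA = E·4πr² = Q_enc/ε₀.
E = |Q_enc|/(4πε₀r²) = (1.27×10^-5)/(4π·8.85×10^-12·(1.83)²) = 3.41×10^4 N/C.

|E| ≈ 3.41e4 N/C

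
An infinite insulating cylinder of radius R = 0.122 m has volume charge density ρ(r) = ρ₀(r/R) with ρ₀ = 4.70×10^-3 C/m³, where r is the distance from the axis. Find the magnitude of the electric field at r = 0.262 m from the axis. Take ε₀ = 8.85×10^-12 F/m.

E ≈ 1.01×10^7 N/C

By cylindrical symmetry E is radial; use a coaxial Gaussian cylinder of radius 0.262 m and length L (r > R, full charge per length enclosed).
λ_enc = 2π ∫₀^R ρ₀(r'/R)^1 r' dr' = 2πρ₀R²/3 = 1.465×10^-4 C/m.
Applying ∮E·dA = Q_enc/ε₀ with the end caps contributing no flux:
E = |λ_enc|/(2πε₀r) = (1.465e-4)/(2π·8.85×10^-12·0.262) = 1.01×10^7 N/C.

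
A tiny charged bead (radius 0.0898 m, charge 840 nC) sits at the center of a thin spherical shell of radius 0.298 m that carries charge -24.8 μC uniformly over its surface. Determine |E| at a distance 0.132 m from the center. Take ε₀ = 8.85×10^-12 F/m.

E = 4.33×10^5 V/m

Symmetry ⇒ E = E(r) r̂. Gaussian sphere of radius r = 0.132 m (between the bodies, 0.0898 m < r < 0.298 m).
The shell at 0.298 m lies outside the Gaussian surface, so Q_enc = 840 nC = 8.40e-7 C.
Since E is radial and uniform over the Gaussian sphere, Φ = E·4πr² = Q_enc/ε₀.
E = |Q_enc|/(4πε₀r²) = (8.40×10^-7)/(4π·8.85×10^-12·(0.132)²) = 4.33×10^5 N/C.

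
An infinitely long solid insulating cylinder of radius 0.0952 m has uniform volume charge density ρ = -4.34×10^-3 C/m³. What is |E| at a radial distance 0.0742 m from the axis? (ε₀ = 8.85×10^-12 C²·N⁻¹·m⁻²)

Coaxial Gaussian cylinder, radius r = 0.0742 m, length L (r < R).
Enclosed charge per unit length: λ_enc = ρ·πr² = (-4.34×10^-3)π(0.0742)² = -7.507e-5 C/m.
By Gauss's law (flux through the curved wall only), E·2πrL = λ_enc L/ε₀.
E = |λ_enc|/(2πε₀r) = (7.507×10^-5)/(2π·8.85×10^-12·0.0742) = 1.82×10^7 N/C.

1.82e7 N/C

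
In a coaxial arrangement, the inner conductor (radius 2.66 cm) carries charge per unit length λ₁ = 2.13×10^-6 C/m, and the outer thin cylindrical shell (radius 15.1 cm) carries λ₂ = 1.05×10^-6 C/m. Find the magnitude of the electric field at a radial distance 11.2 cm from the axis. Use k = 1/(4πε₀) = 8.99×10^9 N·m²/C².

3.42×10^5 N/C

Take a coaxial cylindrical Gaussian surface of radius r = 11.2 cm and length L (between the conductors, 2.66 cm < r < 15.1 cm).
The shell at 15.1 cm lies outside the Gaussian surface, so λ_enc = λ₁ = 2.13e-6 C/m.
Gauss's law: E·2πrL = λ_enc L/ε₀.
E = 2k|λ_enc|/r = 2(8.99×10^9)(2.13e-6)/(0.112) = 3.42×10^5 N/C.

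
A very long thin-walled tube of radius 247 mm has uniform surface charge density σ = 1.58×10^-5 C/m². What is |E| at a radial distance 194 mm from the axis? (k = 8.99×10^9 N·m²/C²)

E = 0 (no enclosed charge)

Coaxial Gaussian cylinder, radius r = 194 mm, length L (r < 247 mm, inside the shell).
No charge is enclosed, so Gauss's law gives E·2πrL = 0 ⇒ E = 0.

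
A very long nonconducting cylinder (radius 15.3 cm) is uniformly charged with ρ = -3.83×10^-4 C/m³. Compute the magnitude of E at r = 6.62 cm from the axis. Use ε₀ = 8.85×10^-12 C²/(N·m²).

1.43×10^6 N/C

By cylindrical symmetry E is radial; use a coaxial Gaussian cylinder of radius 6.62 cm and length L (r < R).
Enclosed charge per unit length: λ_enc = ρ·πr² = (-3.83e-4)π(0.0662)² = -5.273e-6 C/m.
Applying ∮E·dA = Q_enc/ε₀ with the end caps contributing no flux:
E = |λ_enc|/(2πε₀r) = (5.273e-6)/(2π·8.85×10^-12·0.0662) = 1.43e6 N/C.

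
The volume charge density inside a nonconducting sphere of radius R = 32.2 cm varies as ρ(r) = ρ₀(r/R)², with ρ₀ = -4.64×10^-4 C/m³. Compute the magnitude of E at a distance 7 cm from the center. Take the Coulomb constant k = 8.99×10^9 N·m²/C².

By spherical symmetry E is radial; choose a Gaussian sphere of radius r = 7 cm (r < R).
Q_enc = ∫₀^r ρ(r')·4πr'² dr' = (4πρ₀/R²) ∫₀^r r'^4 dr' = 4πρ₀ r^5/(5·R²) = -1.89×10^-8 C.
Since E is radial and uniform over the Gaussian sphere, Φ = E·4πr² = Q_enc/ε₀.
E = k|Q_enc|/r² = (8.99×10^9)(1.89e-8)/(0.07)² = 3.47e4 N/C.

E ≈ 3.47e4 N/C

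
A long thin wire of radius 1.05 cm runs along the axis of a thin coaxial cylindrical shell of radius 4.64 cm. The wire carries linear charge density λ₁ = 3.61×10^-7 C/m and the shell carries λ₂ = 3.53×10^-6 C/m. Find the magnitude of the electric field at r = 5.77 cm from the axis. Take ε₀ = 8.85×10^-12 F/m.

|E| = 1.21e6 N/C

Choose a coaxial cylinder of radius r = 5.77 cm (arbitrary length L) as the Gaussian surface (r > 4.64 cm, enclosing both).
λ_enc = λ₁ + λ₂ = (3.61×10^-7) + (3.53e-6) = 3.891e-6 C/m.
Applying ∮E·dA = Q_enc/ε₀ with the end caps contributing no flux:
E = |λ_enc|/(2πε₀r) = (3.891×10^-6)/(2π·8.85×10^-12·0.0577) = 1.21×10^6 N/C.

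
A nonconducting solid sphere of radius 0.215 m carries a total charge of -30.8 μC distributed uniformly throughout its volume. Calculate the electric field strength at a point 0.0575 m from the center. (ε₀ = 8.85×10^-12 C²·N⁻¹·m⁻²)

By spherical symmetry E is radial; choose a Gaussian sphere of radius r = 0.0575 m (r < R).
Only the charge within r is enclosed: Q_enc = Q·(r/R)³ = (-30.8 μC)·(0.0575 m/0.215 m)³ = -5.892e-7 C.
Since E is radial and uniform over the Gaussian sphere, Φ = E·4πr² = Q_enc/ε₀.
E = |Q_enc|/(4πε₀r²) = (5.892×10^-7)/(4π·8.85×10^-12·(0.0575)²) = 1.60e6 N/C.

|E| ≈ 1.60×10^6 V/m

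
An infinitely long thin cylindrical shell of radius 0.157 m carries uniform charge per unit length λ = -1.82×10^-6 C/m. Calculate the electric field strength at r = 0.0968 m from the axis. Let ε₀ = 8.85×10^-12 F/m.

|E| = 0 N/C

Take a coaxial cylindrical Gaussian surface of radius r = 0.0968 m and length L (r < 0.157 m, inside the shell).
No charge is enclosed, so Gauss's law gives E·2πrL = 0 ⇒ E = 0.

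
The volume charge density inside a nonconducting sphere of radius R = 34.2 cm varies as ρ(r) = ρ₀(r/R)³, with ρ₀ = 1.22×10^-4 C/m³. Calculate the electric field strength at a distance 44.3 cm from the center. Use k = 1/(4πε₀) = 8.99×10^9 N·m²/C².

Take a concentric spherical Gaussian surface of radius r = 44.3 cm (r > R, all charge enclosed).
Q_enc = 4π ∫₀^R ρ₀(r'/R)^3 r'² dr' = 4πρ₀R³/6 = 1.022×10^-5 C.
Since E is radial and uniform over the Gaussian sphere, Φ = E·4πr² = Q_enc/ε₀.
E = k|Q_enc|/r² = (8.99×10^9)(1.022×10^-5)/(0.443)² = 4.68×10^5 N/C.

4.68×10^5 N/C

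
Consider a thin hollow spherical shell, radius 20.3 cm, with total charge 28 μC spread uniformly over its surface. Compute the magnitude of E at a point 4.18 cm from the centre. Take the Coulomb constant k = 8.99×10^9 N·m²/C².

E = 0 (no enclosed charge)

Take a concentric spherical Gaussian surface of radius r = 4.18 cm (inside the shell, r < 20.3 cm).
No charge lies within this surface, so Q_enc = 0 and Gauss's law gives E·4πr² = 0 ⇒ E = 0.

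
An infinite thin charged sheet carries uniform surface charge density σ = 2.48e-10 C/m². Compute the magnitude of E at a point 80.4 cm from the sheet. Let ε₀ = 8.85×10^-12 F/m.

|E| ≈ 14 V/m

Choose a cylindrical pillbox piercing the sheet, end faces (area A) parallel to it.
Flux Φ = 2EA and Q_enc = σA, so 2EA = σA/ε₀ ⇒ E = |σ|/(2ε₀), independent of distance.
E = |σ|/(2ε₀) = (2.48e-10)/(2·8.85×10^-12) = 14 N/C.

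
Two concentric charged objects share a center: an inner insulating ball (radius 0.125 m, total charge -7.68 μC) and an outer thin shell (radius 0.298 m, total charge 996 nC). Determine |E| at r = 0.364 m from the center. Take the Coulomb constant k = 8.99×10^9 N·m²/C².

E ≈ 4.54e5 N/C

Use a concentric Gaussian sphere at r = 0.364 m (r > 0.298 m, enclosing both).
Q_enc = (-7.68 μC) + (996 nC) = -6.684×10^-6 C.
Applying ∮E·dA = Q_enc/ε₀ with Φ = E(4πr²):
E = k|Q_enc|/r² = (8.99×10^9)(6.684×10^-6)/(0.364)² = 4.54×10^5 N/C.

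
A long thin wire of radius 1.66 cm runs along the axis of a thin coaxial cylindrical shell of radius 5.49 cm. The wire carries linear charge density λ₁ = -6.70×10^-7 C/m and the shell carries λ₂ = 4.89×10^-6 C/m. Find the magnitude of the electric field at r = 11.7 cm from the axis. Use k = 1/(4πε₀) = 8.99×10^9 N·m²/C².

By cylindrical symmetry E is radial; use a coaxial Gaussian cylinder of radius 11.7 cm and length L (r > 5.49 cm, enclosing both).
λ_enc = λ₁ + λ₂ = (-6.70e-7) + (4.89×10^-6) = 4.22×10^-6 C/m.
Since E is radial and uniform over the curved surface, Φ = E·2πrL = Q_enc/ε₀ = λ_enc L/ε₀.
E = 2k|λ_enc|/r = 2(8.99×10^9)(4.22×10^-6)/(0.117) = 6.49×10^5 N/C.

|E| ≈ 6.49×10^5 N/C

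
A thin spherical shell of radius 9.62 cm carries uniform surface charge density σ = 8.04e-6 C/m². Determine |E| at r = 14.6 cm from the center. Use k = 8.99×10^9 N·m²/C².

3.94×10^5 V/m

By spherical symmetry E is radial; choose a Gaussian sphere of radius r = 14.6 cm (r > 9.62 cm).
The entire shell is enclosed: Q_enc = σ·4πR² = (8.04×10^-6)·4π·(0.0962)² = 9.35×10^-7 C.
By Gauss's law, ∮E·dA = E·4πr² = Q_enc/ε₀.
E = k|Q_enc|/r² = (8.99×10^9)(9.35×10^-7)/(0.146)² = 3.94×10^5 N/C.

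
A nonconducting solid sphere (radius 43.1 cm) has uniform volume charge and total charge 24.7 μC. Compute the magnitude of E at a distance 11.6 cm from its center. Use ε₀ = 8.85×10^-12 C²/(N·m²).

Use a concentric Gaussian sphere at r = 11.6 cm (r < R).
Only the charge within r is enclosed: Q_enc = Q·(r/R)³ = (24.7 μC)·(11.6 cm/43.1 cm)³ = 4.815e-7 C.
Gauss's law: E·4πr² = Q_enc/ε₀.
E = |Q_enc|/(4πε₀r²) = (4.815e-7)/(4π·8.85×10^-12·(0.116)²) = 3.22×10^5 N/C.

|E| = 3.22×10^5 N/C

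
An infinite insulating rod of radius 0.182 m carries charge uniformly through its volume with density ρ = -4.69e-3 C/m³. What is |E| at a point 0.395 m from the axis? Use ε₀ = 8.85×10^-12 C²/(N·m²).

By cylindrical symmetry E is radial; use a coaxial Gaussian cylinder of radius 0.395 m and length L (r > 0.182 m, full cross-section enclosed).
λ_enc = ρ·πR² = (-4.69×10^-3)π(0.182)² = -4.881×10^-4 C/m.
Since E is radial and uniform over the curved surface, Φ = E·2πrL = Q_enc/ε₀ = λ_enc L/ε₀.
E = |λ_enc|/(2πε₀r) = (4.881e-4)/(2π·8.85×10^-12·0.395) = 2.22×10^7 N/C.

E ≈ 2.22×10^7 N/C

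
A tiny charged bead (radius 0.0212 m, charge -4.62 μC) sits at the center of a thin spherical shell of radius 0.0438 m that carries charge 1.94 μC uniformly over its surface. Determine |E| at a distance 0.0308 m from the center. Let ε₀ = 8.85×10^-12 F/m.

Use a concentric Gaussian sphere at r = 0.0308 m (between the bodies, 0.0212 m < r < 0.0438 m).
Only the inner charge is enclosed; the outer shell contributes nothing inside itself. Q_enc = -4.62 μC = -4.62×10^-6 C.
Since E is radial and uniform over the Gaussian sphere, Φ = E·4πr² = Q_enc/ε₀.
E = |Q_enc|/(4πε₀r²) = (4.62e-6)/(4π·8.85×10^-12·(0.0308)²) = 4.38×10^7 N/C.

E = 4.38×10^7 V/m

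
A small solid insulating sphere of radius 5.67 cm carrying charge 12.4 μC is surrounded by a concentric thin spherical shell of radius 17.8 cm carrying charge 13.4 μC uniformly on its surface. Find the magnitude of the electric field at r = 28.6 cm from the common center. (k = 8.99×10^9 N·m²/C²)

|E| = 2.84e6 N/C

By spherical symmetry E is radial; choose a Gaussian sphere of radius r = 28.6 cm (r > 17.8 cm, enclosing both).
Q_enc = (12.4 μC) + (13.4 μC) = 2.58×10^-5 C.
By Gauss's law, ∮E·dA = E·4πr² = Q_enc/ε₀.
E = k|Q_enc|/r² = (8.99×10^9)(2.58×10^-5)/(0.286)² = 2.84×10^6 N/C.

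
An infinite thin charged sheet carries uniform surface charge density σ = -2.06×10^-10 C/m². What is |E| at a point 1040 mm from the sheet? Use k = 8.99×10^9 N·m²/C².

11.6 N/C

The symmetry is planar: E is normal to the sheet and the same magnitude on both sides. Take a pillbox straddling the sheet with end-cap area A.
Flux Φ = 2EA and Q_enc = σA, so 2EA = σA/ε₀ ⇒ E = |σ|/(2ε₀), independent of distance.
E = 2πk|σ| = 2π(8.99×10^9)(2.06e-10) = 11.6 N/C.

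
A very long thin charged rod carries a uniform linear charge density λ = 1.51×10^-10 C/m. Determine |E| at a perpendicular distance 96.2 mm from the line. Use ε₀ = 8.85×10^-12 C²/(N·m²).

E = 28.2 N/C

Coaxial Gaussian cylinder, radius r = 96.2 mm, length L.
Q_enc = λL, so λ_enc = 1.51×10^-10 C/m.
Gauss's law: E·2πrL = λ_enc L/ε₀.
E = |λ_enc|/(2πε₀r) = (1.51×10^-10)/(2π·8.85×10^-12·0.0962) = 28.2 N/C.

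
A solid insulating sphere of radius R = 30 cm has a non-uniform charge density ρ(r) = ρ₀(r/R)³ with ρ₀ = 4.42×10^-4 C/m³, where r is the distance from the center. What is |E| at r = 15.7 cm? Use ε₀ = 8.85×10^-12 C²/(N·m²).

By spherical symmetry E is radial; choose a Gaussian sphere of radius r = 15.7 cm (r < R).
Q_enc = ∫₀^r ρ(r')·4πr'² dr' = (4πρ₀/R³) ∫₀^r r'^5 dr' = 4πρ₀ r^6/(6·R³) = 5.135×10^-7 C.
Applying ∮E·dA = Q_enc/ε₀ with Φ = E(4πr²):
E = |Q_enc|/(4πε₀r²) = (5.135e-7)/(4π·8.85×10^-12·(0.157)²) = 1.87×10^5 N/C.

E = 1.87×10^5 N/C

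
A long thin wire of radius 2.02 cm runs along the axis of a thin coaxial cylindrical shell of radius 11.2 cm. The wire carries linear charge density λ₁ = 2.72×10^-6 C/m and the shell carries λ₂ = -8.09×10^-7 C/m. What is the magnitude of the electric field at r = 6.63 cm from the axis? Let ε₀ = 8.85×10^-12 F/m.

By cylindrical symmetry E is radial; use a coaxial Gaussian cylinder of radius 6.63 cm and length L (between the conductors, 2.02 cm < r < 11.2 cm).
Only the inner wire is enclosed; the outer shell contributes nothing inside itself. λ_enc = λ₁ = 2.72e-6 C/m.
Since E is radial and uniform over the curved surface, Φ = E·2πrL = Q_enc/ε₀ = λ_enc L/ε₀.
E = |λ_enc|/(2πε₀r) = (2.72×10^-6)/(2π·8.85×10^-12·0.0663) = 7.38e5 N/C.

|E| = 7.38×10^5 N/C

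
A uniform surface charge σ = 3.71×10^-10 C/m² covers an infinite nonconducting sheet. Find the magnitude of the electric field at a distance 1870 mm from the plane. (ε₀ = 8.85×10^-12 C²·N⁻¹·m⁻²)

By planar symmetry E is perpendicular to the sheet and uniform; use a Gaussian pillbox with flat faces of area A on each side of the sheet.
Flux Φ = 2EA and Q_enc = σA, so 2EA = σA/ε₀ ⇒ E = |σ|/(2ε₀), independent of distance.
E = |σ|/(2ε₀) = (3.71×10^-10)/(2·8.85×10^-12) = 21 N/C.

|E| ≈ 21 N/C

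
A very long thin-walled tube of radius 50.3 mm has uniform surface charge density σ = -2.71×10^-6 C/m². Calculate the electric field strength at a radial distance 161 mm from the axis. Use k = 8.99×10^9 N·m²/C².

E ≈ 9.56×10^4 V/m

By cylindrical symmetry E is radial; use a coaxial Gaussian cylinder of radius 161 mm and length L (r > 50.3 mm).
The whole shell is enclosed: λ_enc = σ·2πR = (-2.71×10^-6)·2π·(0.0503) = -8.565×10^-7 C/m.
Gauss's law: E·2πrL = λ_enc L/ε₀.
E = 2k|λ_enc|/r = 2(8.99×10^9)(8.565×10^-7)/(0.161) = 9.56×10^4 N/C.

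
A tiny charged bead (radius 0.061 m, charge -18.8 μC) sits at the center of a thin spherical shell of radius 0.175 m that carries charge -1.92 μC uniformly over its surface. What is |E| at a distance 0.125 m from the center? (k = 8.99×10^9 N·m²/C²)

Symmetry ⇒ E = E(r) r̂. Gaussian sphere of radius r = 0.125 m (between the bodies, 0.061 m < r < 0.175 m).
The shell at 0.175 m lies outside the Gaussian surface, so Q_enc = -18.8 μC = -1.88×10^-5 C.
By Gauss's law, ∮E·dA = E·4πr² = Q_enc/ε₀.
E = k|Q_enc|/r² = (8.99×10^9)(1.88×10^-5)/(0.125)² = 1.08e7 N/C.

1.08×10^7 N/C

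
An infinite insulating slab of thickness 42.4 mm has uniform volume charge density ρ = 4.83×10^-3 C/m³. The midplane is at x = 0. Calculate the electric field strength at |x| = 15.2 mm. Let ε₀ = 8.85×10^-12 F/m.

By symmetry E is perpendicular to the slab. A Gaussian pillbox from −15.2 mm to +15.2 mm (face area A) lies entirely within the slab.
Q_enc = ρ·(2x)·A and flux = 2EA, so 2EA = 2ρxA/ε₀ ⇒ E = |ρ|x/ε₀.
E = (4.83×10^-3)(0.0152)/(8.85×10^-12) = 8.30e6 N/C.

8.30×10^6 N/C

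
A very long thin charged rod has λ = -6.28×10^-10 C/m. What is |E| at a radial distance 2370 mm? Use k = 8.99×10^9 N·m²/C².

Take a coaxial cylindrical Gaussian surface of radius r = 2370 mm and length L.
Q_enc = λL, so λ_enc = -6.28×10^-10 C/m.
Applying ∮E·dA = Q_enc/ε₀ with the end caps contributing no flux:
E = 2k|λ_enc|/r = 2(8.99×10^9)(6.28×10^-10)/(2.37) = 4.76 N/C.

4.76 N/C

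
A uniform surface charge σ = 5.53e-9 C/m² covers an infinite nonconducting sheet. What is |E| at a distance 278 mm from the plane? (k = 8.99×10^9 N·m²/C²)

The symmetry is planar: E is normal to the sheet and the same magnitude on both sides. Take a pillbox straddling the sheet with end-cap area A.
Flux Φ = 2EA and Q_enc = σA, so 2EA = σA/ε₀ ⇒ E = |σ|/(2ε₀), independent of distance.
E = 2πk|σ| = 2π(8.99×10^9)(5.53×10^-9) = 312 N/C.

312 N/C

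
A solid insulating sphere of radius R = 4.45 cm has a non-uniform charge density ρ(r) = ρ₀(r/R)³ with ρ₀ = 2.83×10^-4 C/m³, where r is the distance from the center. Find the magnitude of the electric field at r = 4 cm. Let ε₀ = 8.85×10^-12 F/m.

E = 1.55e5 N/C

Use a concentric Gaussian sphere at r = 4 cm (r < R).
Integrate the density: Q_enc = 4π ∫₀^r ρ₀(r'/R)^3 r'² dr' = 4πρ₀ r^6/(6·R³) = 2.755×10^-8 C.
Since E is radial and uniform over the Gaussian sphere, Φ = E·4πr² = Q_enc/ε₀.
E = |Q_enc|/(4πε₀r²) = (2.755×10^-8)/(4π·8.85×10^-12·(0.04)²) = 1.55×10^5 N/C.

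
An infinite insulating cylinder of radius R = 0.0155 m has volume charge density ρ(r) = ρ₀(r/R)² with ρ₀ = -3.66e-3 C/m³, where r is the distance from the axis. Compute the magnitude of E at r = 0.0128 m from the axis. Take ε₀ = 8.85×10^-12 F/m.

E = 9.02×10^5 N/C

Take a coaxial cylindrical Gaussian surface of radius r = 0.0128 m and length L (r < R).
Integrating ρ over the cross-section to radius r: λ_enc = (2πρ₀/R²) ∫₀^r r'^3 dr' = 2πρ₀ r^4/(4·R²) = -6.424e-7 C/m.
Applying ∮E·dA = Q_enc/ε₀ with the end caps contributing no flux:
E = |λ_enc|/(2πε₀r) = (6.424×10^-7)/(2π·8.85×10^-12·0.0128) = 9.02×10^5 N/C.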